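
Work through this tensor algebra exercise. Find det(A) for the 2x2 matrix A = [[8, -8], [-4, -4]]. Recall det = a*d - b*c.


For a 2x2 matrix [[a, b], [c, d]], det = a*d - b*c.
a = 8, b = -8, c = -4, d = -4
a*d = 8 * -4 = -32
b*c = -8 * -4 = 32
det = -32 - 32 = -64

-64


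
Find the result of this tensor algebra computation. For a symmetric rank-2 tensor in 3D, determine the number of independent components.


A symmetric rank-2 tensor in d dimensions has d(d+1)/2 independent components.
d = 3
d(d+1)/2 = 3 * 4 / 2 = 12 / 2 = 6

6


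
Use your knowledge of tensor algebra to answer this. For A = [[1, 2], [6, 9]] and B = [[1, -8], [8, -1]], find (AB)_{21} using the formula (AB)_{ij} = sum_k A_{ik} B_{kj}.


(AB)_{ij} = sum_k A_{ik} B_{kj}.
For i=2, j=1:
A_{21} * B_{11} = 6 * 1 = 6
A_{22} * B_{21} = 9 * 8 = 72
Sum = 6 + 72 = 78

78


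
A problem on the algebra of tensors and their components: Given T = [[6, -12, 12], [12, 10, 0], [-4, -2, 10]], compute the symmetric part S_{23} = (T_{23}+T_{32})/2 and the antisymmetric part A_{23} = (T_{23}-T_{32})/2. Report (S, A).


T_{23} = 0
T_{32} = -2
S_{23} = (0 + -2)/2 = -2/2 = -1
A_{23} = (0 - -2)/2 = 2/2 = 1
Check: S + A = -1 + 1 = 0 = T_{23}.

(-1, 1)


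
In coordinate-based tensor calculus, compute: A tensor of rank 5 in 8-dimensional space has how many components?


The number of components of a rank-r tensor in d dimensions is d^r.
Here d = 8 and r = 5.
8^5 = 32768

32768


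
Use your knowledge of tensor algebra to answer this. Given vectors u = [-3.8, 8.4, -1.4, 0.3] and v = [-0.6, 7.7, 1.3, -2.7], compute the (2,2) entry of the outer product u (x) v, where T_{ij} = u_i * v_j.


The outer product entry T_{ij} = u_i * v_j.
We need i=2, j=2.
u_2 = 8.4, v_2 = 7.7
T_{2,2} = 8.4 * 7.7 = 64.68

64.68


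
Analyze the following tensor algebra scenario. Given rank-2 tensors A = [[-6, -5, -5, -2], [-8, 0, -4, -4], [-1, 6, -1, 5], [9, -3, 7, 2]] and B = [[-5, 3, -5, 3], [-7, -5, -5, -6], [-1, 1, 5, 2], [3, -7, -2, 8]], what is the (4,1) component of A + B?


Tensor addition is component-wise: (A + B)_{ij} = A_{ij} + B_{ij}.
A_{41} = 9
B_{41} = 3
(A + B)_{41} = 9 + 3 = 12

12


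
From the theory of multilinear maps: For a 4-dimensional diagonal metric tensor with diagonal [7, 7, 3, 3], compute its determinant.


For a diagonal metric, the determinant is the product of diagonal entries.
Diagonal entries: 7, 7, 3, 3
det(g) = 7 * 7 * 3 * 3 = 441

441


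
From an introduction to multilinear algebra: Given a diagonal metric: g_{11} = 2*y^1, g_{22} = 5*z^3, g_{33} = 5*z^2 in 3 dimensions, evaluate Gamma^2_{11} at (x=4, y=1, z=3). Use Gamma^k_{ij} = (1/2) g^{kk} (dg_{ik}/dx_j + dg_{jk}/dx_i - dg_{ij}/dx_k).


For a diagonal metric, Gamma^k_{ij} = (1/2) g^{kk} (dg_{ik}/dx_j + dg_{jk}/dx_i - dg_{ij}/dx_k).
The metric is diagonal, so g_{ab} = 0 for a != b.
At the given point: g_{11} = 2, g_{22} = 135, g_{33} = 45
g^{22} = 1/135
dg_{12}/dx_1 = 0 (off-diagonal)
dg_{12}/dx_1 = 0 (off-diagonal)
dg_{11}/dx_2 = dg_{11}/dx_2 = 2
Numerator = 0 + 0 - 2 = -2
Gamma^2_{11} = -2 / (2 * 135) = -1/135

-1/135


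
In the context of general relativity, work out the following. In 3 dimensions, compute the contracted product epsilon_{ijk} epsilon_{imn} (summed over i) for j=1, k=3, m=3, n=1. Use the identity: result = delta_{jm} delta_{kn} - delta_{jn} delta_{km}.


Using the identity: epsilon_{ijk} epsilon_{imn} = delta_{jm} delta_{kn} - delta_{jn} delta_{km}.
delta_{13} = 0
delta_{31} = 0
delta_{11} = 1
delta_{33} = 1
Result = 0 * 0 - 1 * 1 = 0 - 1 = -1

-1


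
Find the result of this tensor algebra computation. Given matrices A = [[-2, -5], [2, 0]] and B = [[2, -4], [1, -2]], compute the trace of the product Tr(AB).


Tr(AB) = sum_i (AB)_{ii} where (AB)_{ii} = sum_k A_{ik} B_{ki}.
(AB)_{11} = -2*2 + -5*1 = -9
(AB)_{22} = 2*-4 + 0*-2 = -8
Tr(AB) = -9 + -8 = -17

-17


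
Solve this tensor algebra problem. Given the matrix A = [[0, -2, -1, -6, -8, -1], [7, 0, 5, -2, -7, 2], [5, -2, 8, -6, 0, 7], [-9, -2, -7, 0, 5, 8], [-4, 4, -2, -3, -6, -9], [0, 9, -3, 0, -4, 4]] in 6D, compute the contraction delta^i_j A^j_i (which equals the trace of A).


The contraction (trace) of a rank-2 tensor is the sum of its diagonal elements.
Diagonal entries: A[1,1] = 0, A[2,2] = 0, A[3,3] = 8, A[4,4] = 0, A[5,5] = -6, A[6,6] = 4
Tr(A) = 0 + 0 + 8 + 0 + -6 + 4 = 6

6


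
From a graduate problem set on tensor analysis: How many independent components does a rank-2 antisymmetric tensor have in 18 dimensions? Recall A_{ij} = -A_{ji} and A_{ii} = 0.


An antisymmetric rank-2 tensor satisfies A_{ij} = -A_{ji}, so diagonal entries are zero.
The independent components are the upper-triangular entries: C(n, 2) = n(n-1)/2.
n = 18
C(18, 2) = 18 * 17 / 2 = 306 / 2 = 153

153


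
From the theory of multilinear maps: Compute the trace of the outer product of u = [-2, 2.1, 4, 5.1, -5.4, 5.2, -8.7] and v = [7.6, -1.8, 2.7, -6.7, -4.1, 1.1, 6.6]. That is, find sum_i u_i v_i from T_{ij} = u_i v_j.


The outer product gives T_{ij} = u_i v_j.
The trace (contraction) is Tr(T) = sum_i T_{ii} = sum_i u_i v_i.
Diagonal entries:
T_{11} = u_1 * v_1 = -2 * 7.6 = -15.2
T_{22} = u_2 * v_2 = 2.1 * -1.8 = -3.78
T_{33} = u_3 * v_3 = 4 * 2.7 = 10.8
T_{44} = u_4 * v_4 = 5.1 * -6.7 = -34.17
T_{55} = u_5 * v_5 = -5.4 * -4.1 = 22.14
T_{66} = u_6 * v_6 = 5.2 * 1.1 = 5.72
T_{77} = u_7 * v_7 = -8.7 * 6.6 = -57.42
Tr(T) = -15.2 + -3.78 + 10.8 + -34.17 + 22.14 + 5.72 + -57.42 = -71.91

-71.91


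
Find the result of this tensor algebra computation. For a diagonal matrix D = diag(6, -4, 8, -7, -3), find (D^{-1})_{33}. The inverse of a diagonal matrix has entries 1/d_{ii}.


For a diagonal matrix, the inverse has entries (D^{-1})_{ii} = 1/d_{ii}.
The diagonal entries are: d_{11} = 6, d_{22} = -4, d_{33} = 8, d_{44} = -7, d_{55} = -3
We need (D^{-1})_{33} = 1/d_{33} = 1/8 = 1/8

1/8


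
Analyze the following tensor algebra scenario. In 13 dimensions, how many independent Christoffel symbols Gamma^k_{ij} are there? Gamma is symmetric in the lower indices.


Christoffel symbols Gamma^k_{ij} are symmetric in i,j, so there are d * d(d+1)/2 independent symbols.
d = 13
d(d+1)/2 = 13 * 14 / 2 = 91
Total = 13 * 91 = 1183

1183


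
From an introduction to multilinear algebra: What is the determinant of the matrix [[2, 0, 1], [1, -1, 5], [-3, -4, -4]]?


Expanding along the first row, det(A) = a11*M_11 - a12*M_12 + a13*M_13, where M_1j is the (1,j) minor.
Minor M_11 = -1*-4 - 5*-4 = 24
Minor M_12 = 1*-4 - 5*-3 = 11
Minor M_13 = 1*-4 - -1*-3 = -7
det = 2*(24) - 0*(11) + 1*(-7)
    = 48 - 0 + -7
    = 41

41


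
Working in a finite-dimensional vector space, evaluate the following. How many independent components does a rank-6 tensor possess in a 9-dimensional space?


The number of components of a rank-r tensor in d dimensions is d^r.
Here d = 9 and r = 6.
9^6 = 531441

531441


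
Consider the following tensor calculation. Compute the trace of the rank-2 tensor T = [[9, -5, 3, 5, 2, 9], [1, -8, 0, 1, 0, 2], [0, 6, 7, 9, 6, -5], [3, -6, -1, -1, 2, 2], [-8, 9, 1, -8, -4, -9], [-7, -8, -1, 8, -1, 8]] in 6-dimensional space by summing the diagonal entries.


The contraction (trace) of a rank-2 tensor is the sum of its diagonal elements.
Diagonal entries: A[1,1] = 9, A[2,2] = -8, A[3,3] = 7, A[4,4] = -1, A[5,5] = -4, A[6,6] = 8
Tr(A) = 9 + -8 + 7 + -1 + -4 + 8 = 11

11


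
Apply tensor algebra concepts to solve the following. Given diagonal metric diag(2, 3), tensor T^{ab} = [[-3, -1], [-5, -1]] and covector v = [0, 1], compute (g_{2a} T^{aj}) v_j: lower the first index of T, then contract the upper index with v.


Step 1: lower the first index. For a diagonal metric, g_{ia} T^{aj} = g_{ii} T^{ij} (no sum on i).
g_{22} = 3
S_2{}^1 = 3 * T^{21} = 3 * -5 = -15
S_2{}^2 = 3 * T^{22} = 3 * -1 = -3
Step 2: contract S_2{}^j with v_j.
S_2{}^1 * v_1 = -15 * 0 = 0
S_2{}^2 * v_2 = -3 * 1 = -3
Result = 0 + -3 = -3

-3


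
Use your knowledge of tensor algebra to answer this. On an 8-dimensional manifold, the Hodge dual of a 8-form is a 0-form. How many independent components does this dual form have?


The Hodge dual of a p-form on an n-dimensional manifold is an (n-p)-form.
n = 8, p = 8, so dual degree = 8 - 8 = 0
The number of components is C(n, n-p) = C(8, 0) = 1

1


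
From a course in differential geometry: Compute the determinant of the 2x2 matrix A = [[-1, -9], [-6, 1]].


For a 2x2 matrix [[a, b], [c, d]], det = a*d - b*c.
a = -1, b = -9, c = -6, d = 1
a*d = -1 * 1 = -1
b*c = -9 * -6 = 54
det = -1 - 54 = -55

-55


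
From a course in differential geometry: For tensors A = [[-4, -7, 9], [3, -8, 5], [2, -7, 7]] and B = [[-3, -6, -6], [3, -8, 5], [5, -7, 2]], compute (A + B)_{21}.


Tensor addition is component-wise: (A + B)_{ij} = A_{ij} + B_{ij}.
A_{21} = 3
B_{21} = 3
(A + B)_{21} = 3 + 3 = 6

6


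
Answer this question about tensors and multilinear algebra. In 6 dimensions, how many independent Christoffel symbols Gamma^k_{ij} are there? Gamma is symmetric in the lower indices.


Christoffel symbols Gamma^k_{ij} are symmetric in i,j, so there are d * d(d+1)/2 independent symbols.
d = 6
d(d+1)/2 = 6 * 7 / 2 = 21
Total = 6 * 21 = 126

126


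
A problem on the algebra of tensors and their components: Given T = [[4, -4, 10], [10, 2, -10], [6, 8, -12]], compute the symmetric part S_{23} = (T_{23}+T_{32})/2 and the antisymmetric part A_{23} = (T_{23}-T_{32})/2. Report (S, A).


T_{23} = -10
T_{32} = 8
S_{23} = (-10 + 8)/2 = -2/2 = -1
A_{23} = (-10 - 8)/2 = -18/2 = -9
Check: S + A = -1 + -9 = -10 = T_{23}.

(-1, -9)


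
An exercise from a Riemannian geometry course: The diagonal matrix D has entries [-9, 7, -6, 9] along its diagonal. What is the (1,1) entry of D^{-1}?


For a diagonal matrix, the inverse has entries (D^{-1})_{ii} = 1/d_{ii}.
The diagonal entries are: d_{11} = -9, d_{22} = 7, d_{33} = -6, d_{44} = 9
We need (D^{-1})_{11} = 1/d_{11} = 1/-9 = -1/9

-1/9


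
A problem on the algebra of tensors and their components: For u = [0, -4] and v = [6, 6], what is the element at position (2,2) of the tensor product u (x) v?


The outer product entry T_{ij} = u_i * v_j.
We need i=2, j=2.
u_2 = -4, v_2 = 6
T_{2,2} = -4 * 6 = -24

-24


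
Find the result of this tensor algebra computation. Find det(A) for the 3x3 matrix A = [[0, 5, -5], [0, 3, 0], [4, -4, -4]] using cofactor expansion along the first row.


Expanding along the first row, det(A) = a11*M_11 - a12*M_12 + a13*M_13, where M_1j is the (1,j) minor.
Minor M_11 = 3*-4 - 0*-4 = -12
Minor M_12 = 0*-4 - 0*4 = 0
Minor M_13 = 0*-4 - 3*4 = -12
det = 0*(-12) - 5*(0) + -5*(-12)
    = 0 - 0 + 60
    = 60

60


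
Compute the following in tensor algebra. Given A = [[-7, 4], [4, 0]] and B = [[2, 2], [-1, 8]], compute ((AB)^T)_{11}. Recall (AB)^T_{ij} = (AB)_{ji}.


(AB)^T_{ij} = (AB)_{ji} = sum_k A_{jk} B_{ki}.
For i=1, j=1 we need (AB)_{11}:
A_{11} * B_{11} = -7 * 2 = -14
A_{12} * B_{21} = 4 * -1 = -4
Sum = -14 + -4 = -18

-18


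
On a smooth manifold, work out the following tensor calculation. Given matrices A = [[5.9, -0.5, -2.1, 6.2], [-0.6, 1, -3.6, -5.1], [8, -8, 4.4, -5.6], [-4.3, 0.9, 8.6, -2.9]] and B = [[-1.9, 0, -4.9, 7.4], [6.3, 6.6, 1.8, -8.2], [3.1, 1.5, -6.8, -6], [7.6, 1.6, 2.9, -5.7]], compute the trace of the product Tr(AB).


Tr(AB) = sum_i (AB)_{ii} where (AB)_{ii} = sum_k A_{ik} B_{ki}.
(AB)_{11} = 5.9*-1.9 + -0.5*6.3 + -2.1*3.1 + 6.2*7.6 = 26.25
(AB)_{22} = -0.6*0 + 1*6.6 + -3.6*1.5 + -5.1*1.6 = -6.96
(AB)_{33} = 8*-4.9 + -8*1.8 + 4.4*-6.8 + -5.6*2.9 = -99.76
(AB)_{44} = -4.3*7.4 + 0.9*-8.2 + 8.6*-6 + -2.9*-5.7 = -74.27
Tr(AB) = 26.25 + -6.96 + -99.76 + -74.27 = -154.74

-154.74


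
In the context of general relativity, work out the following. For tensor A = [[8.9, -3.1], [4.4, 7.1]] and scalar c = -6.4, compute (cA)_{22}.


Scalar multiplication: (cA)_{ij} = c * A_{ij}.
c = -6.4
A_{22} = 7.1
(cA)_{22} = -6.4 * 7.1 = -45.44

-45.44


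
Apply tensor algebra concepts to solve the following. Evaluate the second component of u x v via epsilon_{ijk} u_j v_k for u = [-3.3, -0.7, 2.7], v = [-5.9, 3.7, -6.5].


(u x v)_2 = sum_{j,k} epsilon_{2jk} u_j v_k. Only permutations of (1,2,3) contribute; the two non-zero terms are:
eps_{213} u_1 v_3 = -1 * -3.3 * -6.5 = -21.45
eps_{231} u_3 v_1 = 1 * 2.7 * -5.9 = -15.93
(u x v)_2 = -37.38

-37.38


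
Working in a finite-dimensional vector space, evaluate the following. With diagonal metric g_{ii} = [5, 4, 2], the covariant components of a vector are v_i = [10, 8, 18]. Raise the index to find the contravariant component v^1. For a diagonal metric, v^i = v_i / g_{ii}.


To raise an index with a diagonal metric: v^i = v_i / g_{ii}.
For index 1: v_1 = 10, g_{11} = 5
v^1 = 10 / 5 = 2

2


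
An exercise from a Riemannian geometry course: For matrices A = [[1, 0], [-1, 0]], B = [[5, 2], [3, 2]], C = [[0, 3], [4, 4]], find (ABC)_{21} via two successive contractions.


(ABC)_{21} = sum_m (AB)_{2m} C_{m1}. First compute row 2 of AB.
(AB)_{21} = -1*5 + 0*3 = -5
(AB)_{22} = -1*2 + 0*2 = -2
Now contract with column 1 of C:
(AB)_{21} * C_{11} = -5 * 0 = 0
(AB)_{22} * C_{21} = -2 * 4 = -8
(ABC)_{21} = 0 + -8 = -8

-8


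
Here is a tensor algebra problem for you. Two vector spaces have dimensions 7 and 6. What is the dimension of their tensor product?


The dimension of a tensor product is the product of dimensions.
dim(V) = 7, dim(W) = 6
dim(V (x) W) = 7 * 6 = 42

42


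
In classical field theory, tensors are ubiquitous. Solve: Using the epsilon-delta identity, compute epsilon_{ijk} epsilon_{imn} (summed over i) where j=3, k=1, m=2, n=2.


Using the identity: epsilon_{ijk} epsilon_{imn} = delta_{jm} delta_{kn} - delta_{jn} delta_{km}.
delta_{32} = 0
delta_{12} = 0
delta_{32} = 0
delta_{12} = 0
Result = 0 * 0 - 0 * 0 = 0 - 0 = 0

0


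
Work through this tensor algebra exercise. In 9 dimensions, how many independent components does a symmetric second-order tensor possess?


A symmetric rank-2 tensor in d dimensions has d(d+1)/2 independent components.
d = 9
d(d+1)/2 = 9 * 10 / 2 = 90 / 2 = 45

45


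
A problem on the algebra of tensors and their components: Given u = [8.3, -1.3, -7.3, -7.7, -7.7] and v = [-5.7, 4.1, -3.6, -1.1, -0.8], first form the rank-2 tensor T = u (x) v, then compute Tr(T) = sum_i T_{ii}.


The outer product gives T_{ij} = u_i v_j.
The trace (contraction) is Tr(T) = sum_i T_{ii} = sum_i u_i v_i.
Diagonal entries:
T_{11} = u_1 * v_1 = 8.3 * -5.7 = -47.31
T_{22} = u_2 * v_2 = -1.3 * 4.1 = -5.33
T_{33} = u_3 * v_3 = -7.3 * -3.6 = 26.28
T_{44} = u_4 * v_4 = -7.7 * -1.1 = 8.47
T_{55} = u_5 * v_5 = -7.7 * -0.8 = 6.16
Tr(T) = -47.31 + -5.33 + 26.28 + 8.47 + 6.16 = -11.73

-11.73


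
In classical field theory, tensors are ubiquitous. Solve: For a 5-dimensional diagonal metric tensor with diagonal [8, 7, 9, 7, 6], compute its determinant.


For a diagonal metric, the determinant is the product of diagonal entries.
Diagonal entries: 8, 7, 9, 7, 6
det(g) = 8 * 7 * 9 * 7 * 6 = 21168

21168


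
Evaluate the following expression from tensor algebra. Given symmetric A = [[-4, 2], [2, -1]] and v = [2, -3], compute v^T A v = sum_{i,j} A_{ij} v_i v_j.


First compute Av:
(Av)_1 = -4*2 + 2*-3 = -14
(Av)_2 = 2*2 + -1*-3 = 7
Av = [-14, 7]
Then v^T (Av) = 2*-14 + -3*7
= -28 + -21 = -49

-49


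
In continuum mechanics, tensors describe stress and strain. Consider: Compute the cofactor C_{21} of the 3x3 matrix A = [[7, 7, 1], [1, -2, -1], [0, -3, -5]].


To find cofactor C_{21}, delete row 2 and column 1.
The resulting 2x2 submatrix is: [[7, 1], [-3, -5]]
Minor M_{21} = 7*-5 - 1*-3
  = -35 - -3 = -32
Sign = (-1)^(2+1) = (-1)^3 = -1
Cofactor C_{21} = -1 * -32 = 32

32


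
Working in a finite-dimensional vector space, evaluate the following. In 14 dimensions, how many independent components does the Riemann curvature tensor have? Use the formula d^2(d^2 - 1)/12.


The Riemann tensor in d dimensions has d^2(d^2 - 1)/12 independent components.
d = 14, so d^2 = 196
d^2 - 1 = 195
d^2(d^2 - 1) = 196 * 195 = 38220
Divide by 12: 38220 / 12 = 3185

3185


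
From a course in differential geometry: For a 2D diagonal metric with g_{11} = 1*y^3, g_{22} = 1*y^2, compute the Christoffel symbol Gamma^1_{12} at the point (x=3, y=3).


For a diagonal metric, Gamma^k_{ij} = (1/2) g^{kk} (dg_{ik}/dx_j + dg_{jk}/dx_i - dg_{ij}/dx_k).
The metric is diagonal, so g_{ab} = 0 for a != b.
At the given point: g_{11} = 27, g_{22} = 9
g^{11} = 1/27
dg_{11}/dx_2 = dg_{11}/dx_2 = 27
dg_{21}/dx_1 = 0 (off-diagonal)
dg_{12}/dx_1 = 0 (off-diagonal)
Numerator = 27 + 0 - 0 = 27
Gamma^1_{12} = 27 / (2 * 27) = 1/2

1/2


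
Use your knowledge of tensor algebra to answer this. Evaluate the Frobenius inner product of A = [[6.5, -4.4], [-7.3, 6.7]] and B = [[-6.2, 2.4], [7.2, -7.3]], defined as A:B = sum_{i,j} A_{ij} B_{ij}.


A:B = sum over all i,j of A_{ij} * B_{ij}.
Row 1: 6.5*-6.2=-40.3, -4.4*2.4=-10.56 => row sum = -50.86
Row 2: -7.3*7.2=-52.56, 6.7*-7.3=-48.91 => row sum = -101.47
Total = -50.86 + -101.47 = -152.33

-152.33


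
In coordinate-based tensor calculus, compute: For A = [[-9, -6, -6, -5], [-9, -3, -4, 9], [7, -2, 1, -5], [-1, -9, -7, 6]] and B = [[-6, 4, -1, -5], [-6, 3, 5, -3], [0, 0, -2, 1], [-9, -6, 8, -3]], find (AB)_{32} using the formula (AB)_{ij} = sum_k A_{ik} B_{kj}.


(AB)_{ij} = sum_k A_{ik} B_{kj}.
For i=3, j=2:
A_{31} * B_{12} = 7 * 4 = 28
A_{32} * B_{22} = -2 * 3 = -6
A_{33} * B_{32} = 1 * 0 = 0
A_{34} * B_{42} = -5 * -6 = 30
Sum = 28 + -6 + 0 + 30 = 52

52


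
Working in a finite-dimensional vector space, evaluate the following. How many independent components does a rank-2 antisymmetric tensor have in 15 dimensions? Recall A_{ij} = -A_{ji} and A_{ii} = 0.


An antisymmetric rank-2 tensor satisfies A_{ij} = -A_{ji}, so diagonal entries are zero.
The independent components are the upper-triangular entries: C(n, 2) = n(n-1)/2.
n = 15
C(15, 2) = 15 * 14 / 2 = 210 / 2 = 105

105


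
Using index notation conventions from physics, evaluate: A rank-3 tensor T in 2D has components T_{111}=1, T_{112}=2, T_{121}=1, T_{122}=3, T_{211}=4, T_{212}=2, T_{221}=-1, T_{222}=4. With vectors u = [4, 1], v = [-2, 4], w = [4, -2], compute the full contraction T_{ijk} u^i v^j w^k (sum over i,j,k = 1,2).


S = sum over i,j,k of T_{ijk} u_i v_j w_k. Expanding all 8 terms:
T_{111}*u_1*v_1*w_1 = 1*4*-2*4 = -32  (running total: -32)
T_{112}*u_1*v_1*w_2 = 2*4*-2*-2 = 32  (running total: 0)
T_{121}*u_1*v_2*w_1 = 1*4*4*4 = 64  (running total: 64)
T_{122}*u_1*v_2*w_2 = 3*4*4*-2 = -96  (running total: -32)
T_{211}*u_2*v_1*w_1 = 4*1*-2*4 = -32  (running total: -64)
T_{212}*u_2*v_1*w_2 = 2*1*-2*-2 = 8  (running total: -56)
T_{221}*u_2*v_2*w_1 = -1*1*4*4 = -16  (running total: -72)
T_{222}*u_2*v_2*w_2 = 4*1*4*-2 = -32  (running total: -104)
S = -104

-104


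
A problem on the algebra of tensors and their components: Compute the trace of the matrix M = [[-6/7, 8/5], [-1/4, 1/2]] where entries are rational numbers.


The trace is the sum of diagonal entries.
Diagonal: M[1,1] = -6/7, M[2,2] = 1/2
Tr(M) = -6/7 + 1/2
Computing step by step:
After adding M[1,1]: -6/7
After adding M[2,2]: -5/14
Tr(M) = -5/14

-5/14


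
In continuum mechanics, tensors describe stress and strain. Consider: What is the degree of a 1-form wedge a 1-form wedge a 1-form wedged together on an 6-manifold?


The degree of a wedge product is the sum of the degrees of the individual forms.
Degrees: 1, 1, 1
Total degree = 1 + 1 + 1 = 3

3


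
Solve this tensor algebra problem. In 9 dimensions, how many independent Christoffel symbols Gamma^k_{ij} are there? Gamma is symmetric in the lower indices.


Christoffel symbols Gamma^k_{ij} are symmetric in i,j, so there are d * d(d+1)/2 independent symbols.
d = 9
d(d+1)/2 = 9 * 10 / 2 = 45
Total = 9 * 45 = 405

405


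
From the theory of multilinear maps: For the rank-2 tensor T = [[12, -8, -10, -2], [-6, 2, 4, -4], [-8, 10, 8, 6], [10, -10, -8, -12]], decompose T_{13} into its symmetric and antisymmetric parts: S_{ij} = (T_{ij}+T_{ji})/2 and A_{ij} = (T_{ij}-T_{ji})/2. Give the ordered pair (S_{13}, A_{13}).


T_{13} = -10
T_{31} = -8
S_{13} = (-10 + -8)/2 = -18/2 = -9
A_{13} = (-10 - -8)/2 = -2/2 = -1
Check: S + A = -9 + -1 = -10 = T_{13}.

(-9, -1)


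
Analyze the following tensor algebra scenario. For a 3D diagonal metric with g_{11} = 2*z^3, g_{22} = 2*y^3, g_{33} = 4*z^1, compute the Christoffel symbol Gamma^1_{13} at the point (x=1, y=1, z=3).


For a diagonal metric, Gamma^k_{ij} = (1/2) g^{kk} (dg_{ik}/dx_j + dg_{jk}/dx_i - dg_{ij}/dx_k).
The metric is diagonal, so g_{ab} = 0 for a != b.
At the given point: g_{11} = 54, g_{22} = 2, g_{33} = 12
g^{11} = 1/54
dg_{11}/dx_3 = dg_{11}/dx_3 = 54
dg_{31}/dx_1 = 0 (off-diagonal)
dg_{13}/dx_1 = 0 (off-diagonal)
Numerator = 54 + 0 - 0 = 54
Gamma^1_{13} = 54 / (2 * 54) = 1/2

1/2


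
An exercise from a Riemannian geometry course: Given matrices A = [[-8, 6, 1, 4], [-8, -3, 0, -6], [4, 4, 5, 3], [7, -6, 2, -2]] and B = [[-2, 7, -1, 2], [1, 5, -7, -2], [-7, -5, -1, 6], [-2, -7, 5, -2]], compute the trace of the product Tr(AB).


Tr(AB) = sum_i (AB)_{ii} where (AB)_{ii} = sum_k A_{ik} B_{ki}.
(AB)_{11} = -8*-2 + 6*1 + 1*-7 + 4*-2 = 7
(AB)_{22} = -8*7 + -3*5 + 0*-5 + -6*-7 = -29
(AB)_{33} = 4*-1 + 4*-7 + 5*-1 + 3*5 = -22
(AB)_{44} = 7*2 + -6*-2 + 2*6 + -2*-2 = 42
Tr(AB) = 7 + -29 + -22 + 42 = -2

-2


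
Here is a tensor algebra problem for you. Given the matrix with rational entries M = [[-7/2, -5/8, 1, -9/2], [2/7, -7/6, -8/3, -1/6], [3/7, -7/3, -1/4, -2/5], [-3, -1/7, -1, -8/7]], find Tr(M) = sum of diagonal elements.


The trace is the sum of diagonal entries.
Diagonal: M[1,1] = -7/2, M[2,2] = -7/6, M[3,3] = -1/4, M[4,4] = -8/7
Tr(M) = -7/2 + -7/6 + -1/4 + -8/7
Computing step by step:
After adding M[1,1]: -7/2
After adding M[2,2]: -14/3
After adding M[3,3]: -59/12
After adding M[4,4]: -509/84
Tr(M) = -509/84

-509/84


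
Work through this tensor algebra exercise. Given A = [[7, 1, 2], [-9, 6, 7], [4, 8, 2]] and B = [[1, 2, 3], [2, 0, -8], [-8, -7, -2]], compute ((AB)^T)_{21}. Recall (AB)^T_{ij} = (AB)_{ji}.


(AB)^T_{ij} = (AB)_{ji} = sum_k A_{jk} B_{ki}.
For i=2, j=1 we need (AB)_{12}:
A_{11} * B_{12} = 7 * 2 = 14
A_{12} * B_{22} = 1 * 0 = 0
A_{13} * B_{32} = 2 * -7 = -14
Sum = 14 + 0 + -14 = 0

0


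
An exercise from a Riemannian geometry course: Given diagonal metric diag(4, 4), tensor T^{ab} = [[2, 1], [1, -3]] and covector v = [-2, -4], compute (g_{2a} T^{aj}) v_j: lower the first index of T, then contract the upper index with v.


Step 1: lower the first index. For a diagonal metric, g_{ia} T^{aj} = g_{ii} T^{ij} (no sum on i).
g_{22} = 4
S_2{}^1 = 4 * T^{21} = 4 * 1 = 4
S_2{}^2 = 4 * T^{22} = 4 * -3 = -12
Step 2: contract S_2{}^j with v_j.
S_2{}^1 * v_1 = 4 * -2 = -8
S_2{}^2 * v_2 = -12 * -4 = 48
Result = -8 + 48 = 40

40


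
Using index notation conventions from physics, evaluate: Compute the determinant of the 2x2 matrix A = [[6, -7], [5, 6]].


For a 2x2 matrix [[a, b], [c, d]], det = a*d - b*c.
a = 6, b = -7, c = 5, d = 6
a*d = 6 * 6 = 36
b*c = -7 * 5 = -35
det = 36 - -35 = 71

71


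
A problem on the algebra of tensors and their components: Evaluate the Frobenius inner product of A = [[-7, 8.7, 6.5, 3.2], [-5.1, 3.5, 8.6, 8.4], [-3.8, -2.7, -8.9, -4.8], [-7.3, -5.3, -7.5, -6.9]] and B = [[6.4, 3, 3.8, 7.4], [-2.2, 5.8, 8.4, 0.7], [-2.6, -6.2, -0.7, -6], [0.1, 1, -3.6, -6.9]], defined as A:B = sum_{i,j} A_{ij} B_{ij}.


A:B = sum over all i,j of A_{ij} * B_{ij}.
Row 1: -7*6.4=-44.8, 8.7*3=26.1, 6.5*3.8=24.7, 3.2*7.4=23.68 => row sum = 29.68
Row 2: -5.1*-2.2=11.22, 3.5*5.8=20.3, 8.6*8.4=72.24, 8.4*0.7=5.88 => row sum = 109.64
Row 3: -3.8*-2.6=9.88, -2.7*-6.2=16.74, -8.9*-0.7=6.23, -4.8*-6=28.8 => row sum = 61.65
Row 4: -7.3*0.1=-0.73, -5.3*1=-5.3, -7.5*-3.6=27, -6.9*-6.9=47.61 => row sum = 68.58
Total = 29.68 + 109.64 + 61.65 + 68.58 = 269.55

269.55


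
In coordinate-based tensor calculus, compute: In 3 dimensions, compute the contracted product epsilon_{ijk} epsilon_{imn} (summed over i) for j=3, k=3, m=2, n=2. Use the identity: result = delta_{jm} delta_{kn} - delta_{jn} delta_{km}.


Using the identity: epsilon_{ijk} epsilon_{imn} = delta_{jm} delta_{kn} - delta_{jn} delta_{km}.
delta_{32} = 0
delta_{32} = 0
delta_{32} = 0
delta_{32} = 0
Result = 0 * 0 - 0 * 0 = 0 - 0 = 0

0


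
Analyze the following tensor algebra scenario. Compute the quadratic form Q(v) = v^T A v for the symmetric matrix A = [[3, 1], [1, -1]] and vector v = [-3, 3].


First compute Av:
(Av)_1 = 3*-3 + 1*3 = -6
(Av)_2 = 1*-3 + -1*3 = -6
Av = [-6, -6]
Then v^T (Av) = -3*-6 + 3*-6
= 18 + -18 = 0

0


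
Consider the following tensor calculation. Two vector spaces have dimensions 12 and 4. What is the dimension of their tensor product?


The dimension of a tensor product is the product of dimensions.
dim(V) = 12, dim(W) = 4
dim(V (x) W) = 12 * 4 = 48

48


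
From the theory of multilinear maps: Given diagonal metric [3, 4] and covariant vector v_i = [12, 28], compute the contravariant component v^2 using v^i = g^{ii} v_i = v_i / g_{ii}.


To raise an index with a diagonal metric: v^i = v_i / g_{ii}.
For index 2: v_2 = 28, g_{22} = 4
v^2 = 28 / 4 = 7

7


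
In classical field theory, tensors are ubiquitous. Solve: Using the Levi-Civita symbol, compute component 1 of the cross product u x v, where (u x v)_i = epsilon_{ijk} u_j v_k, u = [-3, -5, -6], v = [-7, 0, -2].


(u x v)_1 = sum_{j,k} epsilon_{1jk} u_j v_k. Only permutations of (1,2,3) contribute; the two non-zero terms are:
eps_{123} u_2 v_3 = 1 * -5 * -2 = 10
eps_{132} u_3 v_2 = -1 * -6 * 0 = 0
(u x v)_1 = 10

10


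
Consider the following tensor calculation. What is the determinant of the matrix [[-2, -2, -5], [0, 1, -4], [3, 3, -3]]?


Expanding along the first row, det(A) = a11*M_11 - a12*M_12 + a13*M_13, where M_1j is the (1,j) minor.
Minor M_11 = 1*-3 - -4*3 = 9
Minor M_12 = 0*-3 - -4*3 = 12
Minor M_13 = 0*3 - 1*3 = -3
det = -2*(9) - -2*(12) + -5*(-3)
    = -18 - -24 + 15
    = 21

21


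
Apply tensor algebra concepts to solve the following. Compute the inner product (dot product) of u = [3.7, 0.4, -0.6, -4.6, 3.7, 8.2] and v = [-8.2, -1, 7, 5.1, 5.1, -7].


The inner product u . v = sum of u_i * v_i.
Term-by-term: 3.7 * -8.2, 0.4 * -1, -0.6 * 7, -4.6 * 5.1, 3.7 * 5.1, 8.2 * -7
Products: -30.34, -0.4, -4.2, -23.46, 18.87, -57.4
Sum = -30.34 + -0.4 + -4.2 + -23.46 + 18.87 + -57.4 = -96.93

-96.93


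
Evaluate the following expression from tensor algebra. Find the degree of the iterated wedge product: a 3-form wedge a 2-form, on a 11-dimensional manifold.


The degree of a wedge product is the sum of the degrees of the individual forms.
Degrees: 3, 2
Total degree = 3 + 2 = 5

5


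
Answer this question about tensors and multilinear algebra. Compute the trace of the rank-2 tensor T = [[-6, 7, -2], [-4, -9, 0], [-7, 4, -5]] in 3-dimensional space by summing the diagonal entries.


The contraction (trace) of a rank-2 tensor is the sum of its diagonal elements.
Diagonal entries: A[1,1] = -6, A[2,2] = -9, A[3,3] = -5
Tr(A) = -6 + -9 + -5 = -20

-20


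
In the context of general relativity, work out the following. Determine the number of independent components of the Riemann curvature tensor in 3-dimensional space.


The Riemann tensor in d dimensions has d^2(d^2 - 1)/12 independent components.
d = 3, so d^2 = 9
d^2 - 1 = 8
d^2(d^2 - 1) = 9 * 8 = 72
Divide by 12: 72 / 12 = 6

6


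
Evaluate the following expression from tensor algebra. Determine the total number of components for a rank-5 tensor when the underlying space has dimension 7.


The number of components of a rank-r tensor in d dimensions is d^r.
Here d = 7 and r = 5.
7^5 = 16807

16807


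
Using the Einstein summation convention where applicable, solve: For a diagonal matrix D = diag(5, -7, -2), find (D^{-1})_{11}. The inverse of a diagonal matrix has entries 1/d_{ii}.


For a diagonal matrix, the inverse has entries (D^{-1})_{ii} = 1/d_{ii}.
The diagonal entries are: d_{11} = 5, d_{22} = -7, d_{33} = -2
We need (D^{-1})_{11} = 1/d_{11} = 1/5 = 1/5

1/5


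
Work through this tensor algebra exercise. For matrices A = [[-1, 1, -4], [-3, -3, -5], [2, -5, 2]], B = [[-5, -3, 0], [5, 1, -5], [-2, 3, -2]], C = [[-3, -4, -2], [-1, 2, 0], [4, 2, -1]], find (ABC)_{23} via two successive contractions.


(ABC)_{23} = sum_m (AB)_{2m} C_{m3}. First compute row 2 of AB.
(AB)_{21} = -3*-5 + -3*5 + -5*-2 = 10
(AB)_{22} = -3*-3 + -3*1 + -5*3 = -9
(AB)_{23} = -3*0 + -3*-5 + -5*-2 = 25
Now contract with column 3 of C:
(AB)_{21} * C_{13} = 10 * -2 = -20
(AB)_{22} * C_{23} = -9 * 0 = 0
(AB)_{23} * C_{33} = 25 * -1 = -25
(ABC)_{23} = -20 + 0 + -25 = -45

-45


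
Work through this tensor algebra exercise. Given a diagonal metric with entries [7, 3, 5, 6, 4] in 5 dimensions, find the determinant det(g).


For a diagonal metric, the determinant is the product of diagonal entries.
Diagonal entries: 7, 3, 5, 6, 4
det(g) = 7 * 3 * 5 * 6 * 4 = 2520

2520


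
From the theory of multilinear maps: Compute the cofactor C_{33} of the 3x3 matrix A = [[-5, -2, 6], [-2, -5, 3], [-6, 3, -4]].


To find cofactor C_{33}, delete row 3 and column 3.
The resulting 2x2 submatrix is: [[-5, -2], [-2, -5]]
Minor M_{33} = -5*-5 - -2*-2
  = 25 - 4 = 21
Sign = (-1)^(3+3) = (-1)^6 = 1
Cofactor C_{33} = 1 * 21 = 21

21


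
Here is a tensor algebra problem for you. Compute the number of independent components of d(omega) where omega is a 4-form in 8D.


The exterior derivative of a p-form is a (p+1)-form.
Its number of independent components is C(n, p+1).
n = 8, p+1 = 5
C(8, 5) = 56

56


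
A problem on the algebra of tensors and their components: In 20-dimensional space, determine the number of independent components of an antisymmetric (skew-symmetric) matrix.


An antisymmetric rank-2 tensor satisfies A_{ij} = -A_{ji}, so diagonal entries are zero.
The independent components are the upper-triangular entries: C(n, 2) = n(n-1)/2.
n = 20
C(20, 2) = 20 * 19 / 2 = 380 / 2 = 190

190


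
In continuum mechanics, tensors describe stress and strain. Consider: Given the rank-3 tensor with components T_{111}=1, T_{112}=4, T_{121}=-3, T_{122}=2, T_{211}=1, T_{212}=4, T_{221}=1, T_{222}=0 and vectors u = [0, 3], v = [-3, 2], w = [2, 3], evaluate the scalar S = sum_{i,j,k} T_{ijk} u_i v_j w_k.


S = sum over i,j,k of T_{ijk} u_i v_j w_k. Expanding all 8 terms:
T_{111}*u_1*v_1*w_1 = 1*0*-3*2 = 0  (running total: 0)
T_{112}*u_1*v_1*w_2 = 4*0*-3*3 = 0  (running total: 0)
T_{121}*u_1*v_2*w_1 = -3*0*2*2 = 0  (running total: 0)
T_{122}*u_1*v_2*w_2 = 2*0*2*3 = 0  (running total: 0)
T_{211}*u_2*v_1*w_1 = 1*3*-3*2 = -18  (running total: -18)
T_{212}*u_2*v_1*w_2 = 4*3*-3*3 = -108  (running total: -126)
T_{221}*u_2*v_2*w_1 = 1*3*2*2 = 12  (running total: -114)
T_{222}*u_2*v_2*w_2 = 0*3*2*3 = 0  (running total: -114)
S = -114

-114


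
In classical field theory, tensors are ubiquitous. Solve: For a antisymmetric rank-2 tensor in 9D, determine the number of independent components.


A antisymmetric rank-2 tensor in d dimensions has d(d-1)/2 independent components.
d = 9
d(d-1)/2 = 9 * 8 / 2 = 72 / 2 = 36

36


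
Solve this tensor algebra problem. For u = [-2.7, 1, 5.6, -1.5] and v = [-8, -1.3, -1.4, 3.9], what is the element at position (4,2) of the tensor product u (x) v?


The outer product entry T_{ij} = u_i * v_j.
We need i=4, j=2.
u_4 = -1.5, v_2 = -1.3
T_{4,2} = -1.5 * -1.3 = 1.95

1.95


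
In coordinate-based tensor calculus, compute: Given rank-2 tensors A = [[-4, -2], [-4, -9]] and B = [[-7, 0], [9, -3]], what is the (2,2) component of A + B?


Tensor addition is component-wise: (A + B)_{ij} = A_{ij} + B_{ij}.
A_{22} = -9
B_{22} = -3
(A + B)_{22} = -9 + -3 = -12

-12


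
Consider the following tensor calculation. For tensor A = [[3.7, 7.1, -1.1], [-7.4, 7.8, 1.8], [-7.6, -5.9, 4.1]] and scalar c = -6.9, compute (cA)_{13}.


Scalar multiplication: (cA)_{ij} = c * A_{ij}.
c = -6.9
A_{13} = -1.1
(cA)_{13} = -6.9 * -1.1 = 7.59

7.59


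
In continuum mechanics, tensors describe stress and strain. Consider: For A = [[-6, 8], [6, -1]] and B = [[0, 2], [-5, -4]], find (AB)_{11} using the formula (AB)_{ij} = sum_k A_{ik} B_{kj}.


(AB)_{ij} = sum_k A_{ik} B_{kj}.
For i=1, j=1:
A_{11} * B_{11} = -6 * 0 = 0
A_{12} * B_{21} = 8 * -5 = -40
Sum = 0 + -40 = -40

-40


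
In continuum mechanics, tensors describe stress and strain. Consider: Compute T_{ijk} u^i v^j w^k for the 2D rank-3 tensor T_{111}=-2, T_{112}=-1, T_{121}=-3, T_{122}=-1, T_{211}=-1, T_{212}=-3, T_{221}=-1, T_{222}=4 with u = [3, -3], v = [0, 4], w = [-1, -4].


S = sum over i,j,k of T_{ijk} u_i v_j w_k. Expanding all 8 terms:
T_{111}*u_1*v_1*w_1 = -2*3*0*-1 = 0  (running total: 0)
T_{112}*u_1*v_1*w_2 = -1*3*0*-4 = 0  (running total: 0)
T_{121}*u_1*v_2*w_1 = -3*3*4*-1 = 36  (running total: 36)
T_{122}*u_1*v_2*w_2 = -1*3*4*-4 = 48  (running total: 84)
T_{211}*u_2*v_1*w_1 = -1*-3*0*-1 = 0  (running total: 84)
T_{212}*u_2*v_1*w_2 = -3*-3*0*-4 = 0  (running total: 84)
T_{221}*u_2*v_2*w_1 = -1*-3*4*-1 = -12  (running total: 72)
T_{222}*u_2*v_2*w_2 = 4*-3*4*-4 = 192  (running total: 264)
S = 264

264


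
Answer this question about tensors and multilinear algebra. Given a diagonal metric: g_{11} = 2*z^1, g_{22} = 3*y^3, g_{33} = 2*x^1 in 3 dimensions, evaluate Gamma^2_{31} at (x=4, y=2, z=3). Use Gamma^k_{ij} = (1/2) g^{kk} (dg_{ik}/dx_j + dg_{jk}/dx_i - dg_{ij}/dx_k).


For a diagonal metric, Gamma^k_{ij} = (1/2) g^{kk} (dg_{ik}/dx_j + dg_{jk}/dx_i - dg_{ij}/dx_k).
The metric is diagonal, so g_{ab} = 0 for a != b.
At the given point: g_{11} = 6, g_{22} = 24, g_{33} = 8
g^{22} = 1/24
dg_{32}/dx_1 = 0 (off-diagonal)
dg_{12}/dx_3 = 0 (off-diagonal)
dg_{31}/dx_2 = 0 (off-diagonal)
Numerator = 0 + 0 - 0 = 0
Gamma^2_{31} = 0 / (2 * 24) = 0

0


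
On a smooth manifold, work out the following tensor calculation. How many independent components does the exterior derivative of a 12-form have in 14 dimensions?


The exterior derivative of a p-form is a (p+1)-form.
Its number of independent components is C(n, p+1).
n = 14, p+1 = 13
C(14, 13) = 14

14


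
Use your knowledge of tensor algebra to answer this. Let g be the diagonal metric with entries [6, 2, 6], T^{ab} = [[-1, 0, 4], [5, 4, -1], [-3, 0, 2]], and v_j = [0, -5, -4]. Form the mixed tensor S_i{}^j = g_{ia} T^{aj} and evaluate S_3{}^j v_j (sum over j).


Step 1: lower the first index. For a diagonal metric, g_{ia} T^{aj} = g_{ii} T^{ij} (no sum on i).
g_{33} = 6
S_3{}^1 = 6 * T^{31} = 6 * -3 = -18
S_3{}^2 = 6 * T^{32} = 6 * 0 = 0
S_3{}^3 = 6 * T^{33} = 6 * 2 = 12
Step 2: contract S_3{}^j with v_j.
S_3{}^1 * v_1 = -18 * 0 = 0
S_3{}^2 * v_2 = 0 * -5 = 0
S_3{}^3 * v_3 = 12 * -4 = -48
Result = 0 + 0 + -48 = -48

-48


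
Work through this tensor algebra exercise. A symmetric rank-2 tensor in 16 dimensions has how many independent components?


A symmetric rank-2 tensor in d dimensions has d(d+1)/2 independent components.
d = 16
d(d+1)/2 = 16 * 17 / 2 = 272 / 2 = 136

136


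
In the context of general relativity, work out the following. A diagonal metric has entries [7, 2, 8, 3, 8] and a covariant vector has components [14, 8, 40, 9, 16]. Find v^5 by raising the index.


To raise an index with a diagonal metric: v^i = v_i / g_{ii}.
For index 5: v_5 = 16, g_{55} = 8
v^5 = 16 / 8 = 2

2


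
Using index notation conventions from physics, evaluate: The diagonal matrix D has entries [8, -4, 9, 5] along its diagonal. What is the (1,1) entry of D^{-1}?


For a diagonal matrix, the inverse has entries (D^{-1})_{ii} = 1/d_{ii}.
The diagonal entries are: d_{11} = 8, d_{22} = -4, d_{33} = 9, d_{44} = 5
We need (D^{-1})_{11} = 1/d_{11} = 1/8 = 1/8

1/8


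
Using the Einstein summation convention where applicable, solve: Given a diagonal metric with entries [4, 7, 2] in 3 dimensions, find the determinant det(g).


For a diagonal metric, the determinant is the product of diagonal entries.
Diagonal entries: 4, 7, 2
det(g) = 4 * 7 * 2 = 56

56


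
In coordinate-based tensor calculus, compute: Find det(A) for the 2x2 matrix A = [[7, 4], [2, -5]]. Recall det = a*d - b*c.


For a 2x2 matrix [[a, b], [c, d]], det = a*d - b*c.
a = 7, b = 4, c = 2, d = -5
a*d = 7 * -5 = -35
b*c = 4 * 2 = 8
det = -35 - 8 = -43

-43


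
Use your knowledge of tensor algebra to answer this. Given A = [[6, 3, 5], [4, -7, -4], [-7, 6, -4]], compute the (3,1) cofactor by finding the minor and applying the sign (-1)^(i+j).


To find cofactor C_{31}, delete row 3 and column 1.
The resulting 2x2 submatrix is: [[3, 5], [-7, -4]]
Minor M_{31} = 3*-4 - 5*-7
  = -12 - -35 = 23
Sign = (-1)^(3+1) = (-1)^4 = 1
Cofactor C_{31} = 1 * 23 = 23

23


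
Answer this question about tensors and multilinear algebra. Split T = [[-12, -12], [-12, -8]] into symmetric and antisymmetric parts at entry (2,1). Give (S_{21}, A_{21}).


T_{21} = -12
T_{12} = -12
S_{21} = (-12 + -12)/2 = -24/2 = -12
A_{21} = (-12 - -12)/2 = 0/2 = 0
Check: S + A = -12 + 0 = -12 = T_{21}.

(-12, 0)


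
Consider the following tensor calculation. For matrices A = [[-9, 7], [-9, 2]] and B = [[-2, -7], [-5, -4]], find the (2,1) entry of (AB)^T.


(AB)^T_{ij} = (AB)_{ji} = sum_k A_{jk} B_{ki}.
For i=2, j=1 we need (AB)_{12}:
A_{11} * B_{12} = -9 * -7 = 63
A_{12} * B_{22} = 7 * -4 = -28
Sum = 63 + -28 = 35

35


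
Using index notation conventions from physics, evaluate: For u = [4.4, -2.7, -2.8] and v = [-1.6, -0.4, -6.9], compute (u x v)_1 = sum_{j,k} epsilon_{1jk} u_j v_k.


(u x v)_1 = sum_{j,k} epsilon_{1jk} u_j v_k. Only permutations of (1,2,3) contribute; the two non-zero terms are:
eps_{123} u_2 v_3 = 1 * -2.7 * -6.9 = 18.63
eps_{132} u_3 v_2 = -1 * -2.8 * -0.4 = -1.12
(u x v)_1 = 17.51

17.51


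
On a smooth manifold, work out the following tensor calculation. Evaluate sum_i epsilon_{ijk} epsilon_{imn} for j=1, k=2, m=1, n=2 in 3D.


Using the identity: epsilon_{ijk} epsilon_{imn} = delta_{jm} delta_{kn} - delta_{jn} delta_{km}.
delta_{11} = 1
delta_{22} = 1
delta_{12} = 0
delta_{21} = 0
Result = 1 * 1 - 0 * 0 = 1 - 0 = 1

1


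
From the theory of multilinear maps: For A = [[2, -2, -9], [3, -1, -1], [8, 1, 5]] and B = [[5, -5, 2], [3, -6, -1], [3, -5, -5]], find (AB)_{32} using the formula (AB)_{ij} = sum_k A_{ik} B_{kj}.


(AB)_{ij} = sum_k A_{ik} B_{kj}.
For i=3, j=2:
A_{31} * B_{12} = 8 * -5 = -40
A_{32} * B_{22} = 1 * -6 = -6
A_{33} * B_{32} = 5 * -5 = -25
Sum = -40 + -6 + -25 = -71

-71


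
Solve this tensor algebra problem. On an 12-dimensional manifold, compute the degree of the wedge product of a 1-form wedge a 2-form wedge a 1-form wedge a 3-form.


The degree of a wedge product is the sum of the degrees of the individual forms.
Degrees: 1, 2, 1, 3
Total degree = 1 + 2 + 1 + 3 = 7

7


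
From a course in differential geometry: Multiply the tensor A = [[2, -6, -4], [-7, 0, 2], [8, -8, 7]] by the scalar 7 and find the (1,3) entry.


Scalar multiplication: (cA)_{ij} = c * A_{ij}.
c = 7
A_{13} = -4
(cA)_{13} = 7 * -4 = -28

-28


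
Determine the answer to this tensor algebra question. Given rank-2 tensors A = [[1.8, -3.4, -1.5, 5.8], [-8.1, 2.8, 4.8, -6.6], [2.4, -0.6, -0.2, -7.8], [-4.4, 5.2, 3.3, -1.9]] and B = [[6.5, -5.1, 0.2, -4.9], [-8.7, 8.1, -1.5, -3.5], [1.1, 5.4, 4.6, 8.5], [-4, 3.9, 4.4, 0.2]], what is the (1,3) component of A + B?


Tensor addition is component-wise: (A + B)_{ij} = A_{ij} + B_{ij}.
A_{13} = -1.5
B_{13} = 0.2
(A + B)_{13} = -1.5 + 0.2 = -1.3

-1.3


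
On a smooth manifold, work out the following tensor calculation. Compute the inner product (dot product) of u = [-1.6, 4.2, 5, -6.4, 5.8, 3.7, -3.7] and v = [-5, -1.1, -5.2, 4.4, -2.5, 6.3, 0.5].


The inner product u . v = sum of u_i * v_i.
Term-by-term: -1.6 * -5, 4.2 * -1.1, 5 * -5.2, -6.4 * 4.4, 5.8 * -2.5, 3.7 * 6.3, -3.7 * 0.5
Products: 8, -4.62, -26, -28.16, -14.5, 23.31, -1.85
Sum = 8 + -4.62 + -26 + -28.16 + -14.5 + 23.31 + -1.85 = -43.82

-43.82
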